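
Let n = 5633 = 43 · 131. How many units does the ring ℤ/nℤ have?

5460

φ(5633) = 5633 · (1 − 1/43) · (1 − 1/131)
       = 5633 · 5460/5633 = 5460.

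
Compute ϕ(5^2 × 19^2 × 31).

φ(5^2) = 5^2 − 5^1 = 25 − 5 = 20.
φ(19^2) = 19^2 − 19^1 = 361 − 19 = 342.
φ(31) = 31 − 1 = 30.
φ(279775) = 20 × 342 × 30 = 205200.

205200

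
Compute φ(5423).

Prime factorization: 5423 = 11 · 17 · 29.
φ(5423) = 5423 · (1 − 1/11) · (1 − 1/17) · (1 − 1/29)
       = 5423 · 4480/5423 = 4480.

4480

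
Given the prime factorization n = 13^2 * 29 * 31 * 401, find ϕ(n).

52416000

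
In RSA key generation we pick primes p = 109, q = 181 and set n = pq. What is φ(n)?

19440

φ(19729) = 19729 · (1 − 1/109) · (1 − 1/181)
       = 19729 · 19440/19729 = 19440.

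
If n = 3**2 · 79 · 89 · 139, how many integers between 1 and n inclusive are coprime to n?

φ(3^2) = 3^1·(3−1) = 3·2 = 6.
φ(79) = 79 − 1 = 78.
φ(89) = 89 − 1 = 88.
φ(139) = 139 − 1 = 138.
φ(8795781) = 6 × 78 × 88 × 138 = 5683392.

5683392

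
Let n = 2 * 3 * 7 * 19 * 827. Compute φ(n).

φ(2) = 2 − 1 = 1.
φ(3) = 3 − 1 = 2.
φ(7) = 7 − 1 = 6.
φ(19) = 19 − 1 = 18.
φ(827) = 827 − 1 = 826.
Multiply: 1 · 2 · 6 · 18 · 826 = 178416.

178416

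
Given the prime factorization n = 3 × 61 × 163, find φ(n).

φ(29829) = 29829 · (1 − 1/3) · (1 − 1/61) · (1 − 1/163)
       = 29829 · 19440/29829 = 19440.

19440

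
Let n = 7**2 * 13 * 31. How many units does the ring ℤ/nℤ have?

φ(19747) = 19747 · (1 − 1/7) · (1 − 1/13) · (1 − 1/31)
       = 19747 · 2160/2821 = 15120.

15120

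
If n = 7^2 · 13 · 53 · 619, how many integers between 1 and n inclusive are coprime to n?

16196544

φ(20898059) = 20898059 · (1 − 1/7) · (1 − 1/13) · (1 − 1/53) · (1 − 1/619)
       = 20898059 · 2313792/2985437 = 16196544.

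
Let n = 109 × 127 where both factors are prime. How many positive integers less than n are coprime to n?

φ(pq) = (p−1)(q−1) = 108 · 126 = 13608.

13608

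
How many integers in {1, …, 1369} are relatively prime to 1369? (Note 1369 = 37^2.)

φ(1369) = 1369 · (1 − 1/37)
       = 1369 · 36/37 = 1332.

1332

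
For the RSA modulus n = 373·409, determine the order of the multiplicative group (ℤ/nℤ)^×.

151776

φ(n) = (p − 1)(q − 1) = (373−1)(409−1) = 372·408 = 151776.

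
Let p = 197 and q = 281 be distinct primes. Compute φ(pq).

φ(pq) = (p−1)(q−1) = 196 · 280 = 54880.

54880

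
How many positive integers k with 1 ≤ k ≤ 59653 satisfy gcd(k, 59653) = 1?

49280

Prime factorization: 59653 = 11^2 · 17 · 29.
φ(11^2) = 11^1·(11−1) = 11·10 = 110.
φ(17) = 17 − 1 = 16.
φ(29) = 29 − 1 = 28.
Multiply: 110 · 16 · 28 = 49280.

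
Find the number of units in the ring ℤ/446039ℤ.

Factor 446039: 446039 = 11 · 23 · 41 · 43.
φ(11) = 11 − 1 = 10.
φ(23) = 23 − 1 = 22.
φ(41) = 41 − 1 = 40.
φ(43) = 43 − 1 = 42.
Multiply: 10 · 22 · 40 · 42 = 369600.

369600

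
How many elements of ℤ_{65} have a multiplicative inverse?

First factor: 65 = 5 × 13.
φ(5) = 5 − 1 = 4.
φ(13) = 13 − 1 = 12.
φ(65) = 4 × 12 = 48.

48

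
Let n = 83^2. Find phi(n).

6806

φ(6889) = 6889 · (1 − 1/83)
       = 6889 · 82/83 = 6806.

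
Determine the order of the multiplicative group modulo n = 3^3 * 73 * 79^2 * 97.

766651392

φ(1193198067) = 1193198067 · (1 − 1/3) · (1 − 1/73) · (1 − 1/79) · (1 − 1/97)
       = 1193198067 · 1078272/1678197 = 766651392.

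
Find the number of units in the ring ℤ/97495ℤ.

First factor: 97495 = 5 · 17 · 31 · 37.
φ(97495) = 97495 · (1 − 1/5) · (1 − 1/17) · (1 − 1/31) · (1 − 1/37)
       = 97495 · 69120/97495 = 69120.

69120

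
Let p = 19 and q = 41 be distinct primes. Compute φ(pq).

720

φ(pq) = (p−1)(q−1) = 18 · 40 = 720.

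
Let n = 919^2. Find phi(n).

843642

φ(844561) = 844561 · (1 − 1/919)
       = 844561 · 918/919 = 843642.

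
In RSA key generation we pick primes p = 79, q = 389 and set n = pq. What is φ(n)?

30264

φ(79) = 79 − 1 = 78.
φ(389) = 389 − 1 = 388.
Since φ is multiplicative, φ(30731) = 78 · 388 = 30264.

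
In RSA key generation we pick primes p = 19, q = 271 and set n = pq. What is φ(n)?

φ(n) = (p − 1)(q − 1) = (19−1)(271−1) = 18·270 = 4860.

4860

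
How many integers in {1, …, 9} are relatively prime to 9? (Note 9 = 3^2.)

φ(9) = 9 · (1 − 1/3)
       = 9 · 2/3 = 6.

6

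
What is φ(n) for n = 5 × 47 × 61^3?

φ(5) = 5 − 1 = 4.
φ(47) = 47 − 1 = 46.
φ(61^3) = 61^2·(61−1) = 3721·60 = 223260.
Since φ is multiplicative, φ(53340535) = 4 · 46 · 223260 = 41079840.

41079840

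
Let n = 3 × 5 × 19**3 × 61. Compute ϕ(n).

3119040

φ(3) = 3 − 1 = 2.
φ(5) = 5 − 1 = 4.
φ(19^3) = 19^3 − 19^2 = 6859 − 361 = 6498.
φ(61) = 61 − 1 = 60.
Since φ is multiplicative, φ(6275985) = 2 · 4 · 6498 · 60 = 3119040.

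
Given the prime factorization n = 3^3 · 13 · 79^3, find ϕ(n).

φ(173056689) = 173056689 · (1 − 1/3) · (1 − 1/13) · (1 − 1/79)
       = 173056689 · 1872/3081 = 105148368.

105148368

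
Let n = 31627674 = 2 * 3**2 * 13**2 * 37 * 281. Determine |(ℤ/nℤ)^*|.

9434880

φ(31627674) = 31627674 · (1 − 1/2) · (1 − 1/3) · (1 − 1/13) · (1 − 1/37) · (1 − 1/281)
       = 31627674 · 241920/810966 = 9434880.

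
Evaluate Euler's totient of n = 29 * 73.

φ(2117) = 2117 · (1 − 1/29) · (1 − 1/73)
       = 2117 · 2016/2117 = 2016.

2016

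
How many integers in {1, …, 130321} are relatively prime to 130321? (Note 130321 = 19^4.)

φ(130321) = 130321 · (1 − 1/19)
       = 130321 · 18/19 = 123462.

123462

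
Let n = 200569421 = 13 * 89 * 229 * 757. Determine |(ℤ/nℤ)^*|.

182020608

φ(200569421) = 200569421 · (1 − 1/13) · (1 − 1/89) · (1 − 1/229) · (1 − 1/757)
       = 200569421 · 182020608/200569421 = 182020608.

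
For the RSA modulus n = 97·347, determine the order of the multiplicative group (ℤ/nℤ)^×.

33216

φ(33659) = 33659 · (1 − 1/97) · (1 − 1/347)
       = 33659 · 33216/33659 = 33216.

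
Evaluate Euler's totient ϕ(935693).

935693 = 11**3 × 19 × 37.
φ(11^3) = 11^3 − 11^2 = 1331 − 121 = 1210.
φ(19) = 19 − 1 = 18.
φ(37) = 37 − 1 = 36.
Multiply: 1210 · 18 · 36 = 784080.

784080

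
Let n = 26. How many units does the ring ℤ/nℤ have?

26 = 2 · 13.
φ(2) = 2 − 1 = 1.
φ(13) = 13 − 1 = 12.
φ(26) = 1 × 12 = 12.

12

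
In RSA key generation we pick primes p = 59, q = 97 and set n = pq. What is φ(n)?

5568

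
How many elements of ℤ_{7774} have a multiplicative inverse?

3432

7774 = 2 * 13^2 * 23.
φ(7774) = 7774 · (1 − 1/2) · (1 − 1/13) · (1 − 1/23)
       = 7774 · 264/598 = 3432.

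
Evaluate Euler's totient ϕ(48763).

39600

Prime factorization: 48763 = 11^2 * 13 * 31.
φ(11^2) = 11^2 − 11^1 = 121 − 11 = 110.
φ(13) = 13 − 1 = 12.
φ(31) = 31 − 1 = 30.
Since φ is multiplicative, φ(48763) = 110 · 12 · 30 = 39600.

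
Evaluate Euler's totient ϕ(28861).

22680

Prime factorization: 28861 = 7^2 · 19 · 31.
φ(28861) = 28861 · (1 − 1/7) · (1 − 1/19) · (1 − 1/31)
       = 28861 · 3240/4123 = 22680.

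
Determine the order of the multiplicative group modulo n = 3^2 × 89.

528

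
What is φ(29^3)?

φ(24389) = 24389 · (1 − 1/29)
       = 24389 · 28/29 = 23548.

23548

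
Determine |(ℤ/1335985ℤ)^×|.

846720

Factor 1335985: 1335985 = 5 × 7**3 × 19 × 41.
φ(1335985) = 1335985 · (1 − 1/5) · (1 − 1/7) · (1 − 1/19) · (1 − 1/41)
       = 1335985 · 17280/27265 = 846720.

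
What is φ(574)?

240

Factor 574: 574 = 2 · 7 · 41.
φ(2) = 2 − 1 = 1.
φ(7) = 7 − 1 = 6.
φ(41) = 41 − 1 = 40.
φ(574) = 1 × 6 × 40 = 240.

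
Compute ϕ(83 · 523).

φ(43409) = 43409 · (1 − 1/83) · (1 − 1/523)
       = 43409 · 42804/43409 = 42804.

42804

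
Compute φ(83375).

61600

First factor: 83375 = 5^3 · 23 · 29.
φ(5^3) = 5^3 − 5^2 = 125 − 25 = 100.
φ(23) = 23 − 1 = 22.
φ(29) = 29 − 1 = 28.
Multiply: 100 · 22 · 28 = 61600.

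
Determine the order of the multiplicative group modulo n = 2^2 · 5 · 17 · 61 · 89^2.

φ(164281540) = 164281540 · (1 − 1/2) · (1 − 1/5) · (1 − 1/17) · (1 − 1/61) · (1 − 1/89)
       = 164281540 · 337920/922930 = 60149760.

60149760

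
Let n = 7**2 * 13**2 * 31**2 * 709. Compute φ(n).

4314098880

φ(7^2) = 7^2 − 7^1 = 49 − 7 = 42.
φ(13^2) = 13^1·(13−1) = 13·12 = 156.
φ(31^2) = 31^1·(31−1) = 31·30 = 930.
φ(709) = 709 − 1 = 708.
Since φ is multiplicative, φ(5642251069) = 42 · 156 · 930 · 708 = 4314098880.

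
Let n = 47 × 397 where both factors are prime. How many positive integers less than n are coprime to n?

18216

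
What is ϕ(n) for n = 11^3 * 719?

φ(11^3) = 11^2·(11−1) = 121·10 = 1210.
φ(719) = 719 − 1 = 718.
Since φ is multiplicative, φ(956989) = 1210 · 718 = 868780.

868780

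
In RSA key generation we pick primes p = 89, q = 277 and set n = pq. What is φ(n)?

φ(pq) = (p−1)(q−1) = 88 · 276 = 24288.

24288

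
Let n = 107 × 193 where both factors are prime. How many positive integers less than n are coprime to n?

20352

φ(107) = 107 − 1 = 106.
φ(193) = 193 − 1 = 192.
Since φ is multiplicative, φ(20651) = 106 · 192 = 20352.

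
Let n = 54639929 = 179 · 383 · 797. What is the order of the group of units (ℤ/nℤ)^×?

54124816

φ(54639929) = 54639929 · (1 − 1/179) · (1 − 1/383) · (1 − 1/797)
       = 54639929 · 54124816/54639929 = 54124816.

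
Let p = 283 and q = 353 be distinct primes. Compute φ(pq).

φ(pq) = (p−1)(q−1) = 282 · 352 = 99264.

99264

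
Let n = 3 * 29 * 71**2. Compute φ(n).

278320

φ(3) = 3 − 1 = 2.
φ(29) = 29 − 1 = 28.
φ(71^2) = 71^1·(71−1) = 71·70 = 4970.
Multiply: 2 · 28 · 4970 = 278320.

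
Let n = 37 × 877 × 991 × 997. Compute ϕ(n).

31095757440

φ(32060488123) = 32060488123 · (1 − 1/37) · (1 − 1/877) · (1 − 1/991) · (1 − 1/997)
       = 32060488123 · 31095757440/32060488123 = 31095757440.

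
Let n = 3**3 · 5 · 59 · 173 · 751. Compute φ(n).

538704000

φ(1034836695) = 1034836695 · (1 − 1/3) · (1 − 1/5) · (1 − 1/59) · (1 − 1/173) · (1 − 1/751)
       = 1034836695 · 59856000/114981855 = 538704000.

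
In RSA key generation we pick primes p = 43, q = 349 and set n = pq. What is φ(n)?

14616

φ(n) = (p − 1)(q − 1) = (43−1)(349−1) = 42·348 = 14616.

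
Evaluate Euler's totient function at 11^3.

1210

φ(1331) = 1331 · (1 − 1/11)
       = 1331 · 10/11 = 1210.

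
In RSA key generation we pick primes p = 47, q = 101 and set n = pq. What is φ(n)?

4600

For distinct primes, φ(pq) = (p−1)(q−1) = 46 × 100 = 4600.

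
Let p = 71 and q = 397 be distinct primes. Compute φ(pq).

27720

For distinct primes, φ(pq) = (p−1)(q−1) = 70 × 396 = 27720.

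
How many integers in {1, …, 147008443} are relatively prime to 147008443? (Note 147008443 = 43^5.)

φ(147008443) = 147008443 · (1 − 1/43)
       = 147008443 · 42/43 = 143589642.

143589642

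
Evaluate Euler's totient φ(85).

Factor 85: 85 = 5 × 17.
φ(5) = 5 − 1 = 4.
φ(17) = 17 − 1 = 16.
φ(85) = 4 × 16 = 64.

64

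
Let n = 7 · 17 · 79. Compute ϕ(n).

7488

φ(7) = 7 − 1 = 6.
φ(17) = 17 − 1 = 16.
φ(79) = 79 − 1 = 78.
φ(9401) = 6 × 16 × 78 = 7488.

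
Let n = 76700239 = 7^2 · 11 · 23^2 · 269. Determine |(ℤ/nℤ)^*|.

56955360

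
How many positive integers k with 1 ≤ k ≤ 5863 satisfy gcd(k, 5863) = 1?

5863 = 11 * 13 * 41.
φ(5863) = 5863 · (1 − 1/11) · (1 − 1/13) · (1 − 1/41)
       = 5863 · 4800/5863 = 4800.

4800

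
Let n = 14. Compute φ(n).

6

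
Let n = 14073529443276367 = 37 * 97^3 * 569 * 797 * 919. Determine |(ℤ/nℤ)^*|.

13496503976534016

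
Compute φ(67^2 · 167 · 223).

162959544

φ(67^2) = 67^1·(67−1) = 67·66 = 4422.
φ(167) = 167 − 1 = 166.
φ(223) = 223 − 1 = 222.
φ(167174849) = 4422 × 166 × 222 = 162959544.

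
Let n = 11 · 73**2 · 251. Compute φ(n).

φ(14713369) = 14713369 · (1 − 1/11) · (1 − 1/73) · (1 − 1/251)
       = 14713369 · 180000/201553 = 13140000.

13140000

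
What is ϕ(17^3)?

4624

φ(4913) = 4913 · (1 − 1/17)
       = 4913 · 16/17 = 4624.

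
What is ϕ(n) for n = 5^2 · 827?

φ(5^2) = 5^2 − 5^1 = 25 − 5 = 20.
φ(827) = 827 − 1 = 826.
Since φ is multiplicative, φ(20675) = 20 · 826 = 16520.

16520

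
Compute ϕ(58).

First factor: 58 = 2 × 29.
φ(2) = 2 − 1 = 1.
φ(29) = 29 − 1 = 28.
Multiply: 1 · 28 = 28.

28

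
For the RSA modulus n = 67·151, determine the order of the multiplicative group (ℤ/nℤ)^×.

9900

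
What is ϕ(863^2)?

φ(744769) = 744769 · (1 − 1/863)
       = 744769 · 862/863 = 743906.

743906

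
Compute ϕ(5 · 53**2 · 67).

727584

φ(941015) = 941015 · (1 − 1/5) · (1 − 1/53) · (1 − 1/67)
       = 941015 · 13728/17755 = 727584.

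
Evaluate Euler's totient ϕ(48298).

21600

First factor: 48298 = 2 × 19 × 31 × 41.
φ(2) = 2 − 1 = 1.
φ(19) = 19 − 1 = 18.
φ(31) = 31 − 1 = 30.
φ(41) = 41 − 1 = 40.
φ(48298) = 1 × 18 × 30 × 40 = 21600.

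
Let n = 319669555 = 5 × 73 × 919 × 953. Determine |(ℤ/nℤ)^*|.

251693568

φ(319669555) = 319669555 · (1 − 1/5) · (1 − 1/73) · (1 − 1/919) · (1 − 1/953)
       = 319669555 · 251693568/319669555 = 251693568.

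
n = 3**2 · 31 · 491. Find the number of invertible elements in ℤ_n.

88200

φ(136989) = 136989 · (1 − 1/3) · (1 − 1/31) · (1 − 1/491)
       = 136989 · 29400/45663 = 88200.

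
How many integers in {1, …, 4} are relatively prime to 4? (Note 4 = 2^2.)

2

φ(4) = 4 · (1 − 1/2)
       = 4 · 1/2 = 2.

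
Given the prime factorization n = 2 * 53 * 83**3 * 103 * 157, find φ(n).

φ(980114963162) = 980114963162 · (1 − 1/2) · (1 − 1/53) · (1 − 1/83) · (1 − 1/103) · (1 − 1/157)
       = 980114963162 · 67848768/142272458 = 467410162752.

467410162752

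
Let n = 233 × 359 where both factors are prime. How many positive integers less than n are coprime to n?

83056

φ(n) = (p − 1)(q − 1) = (233−1)(359−1) = 232·358 = 83056.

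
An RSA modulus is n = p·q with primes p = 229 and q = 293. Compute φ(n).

66576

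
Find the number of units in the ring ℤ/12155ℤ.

7680

First factor: 12155 = 5 · 11 · 13 · 17.
φ(5) = 5 − 1 = 4.
φ(11) = 11 − 1 = 10.
φ(13) = 13 − 1 = 12.
φ(17) = 17 − 1 = 16.
φ(12155) = 4 × 10 × 12 × 16 = 7680.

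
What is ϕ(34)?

First factor: 34 = 2 * 17.
φ(34) = 34 · (1 − 1/2) · (1 − 1/17)
       = 34 · 16/34 = 16.

16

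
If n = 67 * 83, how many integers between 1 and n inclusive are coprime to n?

5412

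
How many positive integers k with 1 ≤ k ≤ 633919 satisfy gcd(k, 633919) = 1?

514800

First factor: 633919 = 11**2 * 13**2 * 31.
φ(633919) = 633919 · (1 − 1/11) · (1 − 1/13) · (1 − 1/31)
       = 633919 · 3600/4433 = 514800.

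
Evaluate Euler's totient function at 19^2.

342

φ(361) = 361 · (1 − 1/19)
       = 361 · 18/19 = 342.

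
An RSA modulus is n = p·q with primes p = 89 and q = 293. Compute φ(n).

φ(26077) = 26077 · (1 − 1/89) · (1 − 1/293)
       = 26077 · 25696/26077 = 25696.

25696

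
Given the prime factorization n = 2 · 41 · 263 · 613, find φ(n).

φ(13219958) = 13219958 · (1 − 1/2) · (1 − 1/41) · (1 − 1/263) · (1 − 1/613)
       = 13219958 · 6413760/13219958 = 6413760.

6413760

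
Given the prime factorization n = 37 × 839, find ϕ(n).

30168

φ(31043) = 31043 · (1 − 1/37) · (1 − 1/839)
       = 31043 · 30168/31043 = 30168.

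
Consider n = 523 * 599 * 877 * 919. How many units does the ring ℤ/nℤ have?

φ(523) = 523 − 1 = 522.
φ(599) = 599 − 1 = 598.
φ(877) = 877 − 1 = 876.
φ(919) = 919 − 1 = 918.
Multiply: 522 · 598 · 876 · 918 = 251025866208.

251025866208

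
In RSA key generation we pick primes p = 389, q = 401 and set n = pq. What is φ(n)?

φ(389) = 389 − 1 = 388.
φ(401) = 401 − 1 = 400.
φ(155989) = 388 × 400 = 155200.

155200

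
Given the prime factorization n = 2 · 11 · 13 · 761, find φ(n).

91200

φ(2) = 2 − 1 = 1.
φ(11) = 11 − 1 = 10.
φ(13) = 13 − 1 = 12.
φ(761) = 761 − 1 = 760.
Since φ is multiplicative, φ(217646) = 1 · 10 · 12 · 760 = 91200.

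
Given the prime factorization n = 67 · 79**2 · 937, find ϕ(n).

φ(67) = 67 − 1 = 66.
φ(79^2) = 79^2 − 79^1 = 6241 − 79 = 6162.
φ(937) = 937 − 1 = 936.
Since φ is multiplicative, φ(391803739) = 66 · 6162 · 936 = 380663712.

380663712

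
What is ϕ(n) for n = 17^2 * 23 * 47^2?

12937408

φ(14683223) = 14683223 · (1 − 1/17) · (1 − 1/23) · (1 − 1/47)
       = 14683223 · 16192/18377 = 12937408.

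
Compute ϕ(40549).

40549 = 23 * 41 * 43.
φ(23) = 23 − 1 = 22.
φ(41) = 41 − 1 = 40.
φ(43) = 43 − 1 = 42.
φ(40549) = 22 × 40 × 42 = 36960.

36960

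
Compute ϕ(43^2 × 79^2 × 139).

1535742936

φ(43^2) = 43^2 − 43^1 = 1849 − 43 = 1806.
φ(79^2) = 79^2 − 79^1 = 6241 − 79 = 6162.
φ(139) = 139 − 1 = 138.
φ(1604005651) = 1806 × 6162 × 138 = 1535742936.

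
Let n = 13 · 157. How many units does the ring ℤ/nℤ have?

1872

φ(2041) = 2041 · (1 − 1/13) · (1 − 1/157)
       = 2041 · 1872/2041 = 1872.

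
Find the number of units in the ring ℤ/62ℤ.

Prime factorization: 62 = 2 × 31.
φ(2) = 2 − 1 = 1.
φ(31) = 31 − 1 = 30.
Since φ is multiplicative, φ(62) = 1 · 30 = 30.

30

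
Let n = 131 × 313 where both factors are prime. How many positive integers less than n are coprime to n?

40560

For distinct primes, φ(pq) = (p−1)(q−1) = 130 × 312 = 40560.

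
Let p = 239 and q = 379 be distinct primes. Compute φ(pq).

89964

φ(n) = (p − 1)(q − 1) = (239−1)(379−1) = 238·378 = 89964.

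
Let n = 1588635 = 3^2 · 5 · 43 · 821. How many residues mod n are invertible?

φ(3^2) = 3^2 − 3^1 = 9 − 3 = 6.
φ(5) = 5 − 1 = 4.
φ(43) = 43 − 1 = 42.
φ(821) = 821 − 1 = 820.
Since φ is multiplicative, φ(1588635) = 6 · 4 · 42 · 820 = 826560.

826560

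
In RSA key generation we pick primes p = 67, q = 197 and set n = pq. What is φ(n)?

12936

φ(n) = (p − 1)(q − 1) = (67−1)(197−1) = 66·196 = 12936.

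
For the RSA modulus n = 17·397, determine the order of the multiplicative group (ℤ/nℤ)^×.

6336

φ(17) = 17 − 1 = 16.
φ(397) = 397 − 1 = 396.
Multiply: 16 · 396 = 6336.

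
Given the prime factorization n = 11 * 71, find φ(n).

φ(11) = 11 − 1 = 10.
φ(71) = 71 − 1 = 70.
Since φ is multiplicative, φ(781) = 10 · 70 = 700.

700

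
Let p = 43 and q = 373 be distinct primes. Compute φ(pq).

φ(16039) = 16039 · (1 − 1/43) · (1 − 1/373)
       = 16039 · 15624/16039 = 15624.

15624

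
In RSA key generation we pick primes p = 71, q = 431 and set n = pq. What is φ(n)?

30100

For distinct primes, φ(pq) = (p−1)(q−1) = 70 × 430 = 30100.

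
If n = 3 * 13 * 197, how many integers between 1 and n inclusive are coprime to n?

φ(7683) = 7683 · (1 − 1/3) · (1 − 1/13) · (1 − 1/197)
       = 7683 · 4704/7683 = 4704.

4704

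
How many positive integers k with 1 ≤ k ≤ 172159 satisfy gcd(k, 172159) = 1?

Prime factorization: 172159 = 13 · 17 · 19 · 41.
φ(172159) = 172159 · (1 − 1/13) · (1 − 1/17) · (1 − 1/19) · (1 − 1/41)
       = 172159 · 138240/172159 = 138240.

138240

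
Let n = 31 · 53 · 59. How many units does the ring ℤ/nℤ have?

90480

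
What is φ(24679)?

22176

Factor 24679: 24679 = 23 * 29 * 37.
φ(24679) = 24679 · (1 − 1/23) · (1 − 1/29) · (1 − 1/37)
       = 24679 · 22176/24679 = 22176.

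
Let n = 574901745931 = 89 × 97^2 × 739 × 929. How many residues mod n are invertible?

561215913984

φ(574901745931) = 574901745931 · (1 − 1/89) · (1 − 1/97) · (1 − 1/739) · (1 − 1/929)
       = 574901745931 · 5785731072/5926822123 = 561215913984.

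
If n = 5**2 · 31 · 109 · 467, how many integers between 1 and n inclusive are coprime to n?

φ(5^2) = 5^1·(5−1) = 5·4 = 20.
φ(31) = 31 − 1 = 30.
φ(109) = 109 − 1 = 108.
φ(467) = 467 − 1 = 466.
Multiply: 20 · 30 · 108 · 466 = 30196800.

30196800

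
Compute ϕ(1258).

576

1258 = 2 · 17 · 37.
φ(2) = 2 − 1 = 1.
φ(17) = 17 − 1 = 16.
φ(37) = 37 − 1 = 36.
φ(1258) = 1 × 16 × 36 = 576.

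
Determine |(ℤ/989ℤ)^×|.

924

Prime factorization: 989 = 23 · 43.
φ(23) = 23 − 1 = 22.
φ(43) = 43 − 1 = 42.
Since φ is multiplicative, φ(989) = 22 · 42 = 924.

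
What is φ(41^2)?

φ(41^2) = 41^2 − 41^1 = 1681 − 41 = 1640.

1640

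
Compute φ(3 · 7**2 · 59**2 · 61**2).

φ(3) = 3 − 1 = 2.
φ(7^2) = 7^2 − 7^1 = 49 − 7 = 42.
φ(59^2) = 59^2 − 59^1 = 3481 − 59 = 3422.
φ(61^2) = 61^1·(61−1) = 61·60 = 3660.
Multiply: 2 · 42 · 3422 · 3660 = 1052059680.

1052059680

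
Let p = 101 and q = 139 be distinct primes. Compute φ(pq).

13800

φ(pq) = (p−1)(q−1) = 100 · 138 = 13800.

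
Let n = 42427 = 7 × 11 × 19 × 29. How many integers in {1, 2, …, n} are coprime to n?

30240

φ(7) = 7 − 1 = 6.
φ(11) = 11 − 1 = 10.
φ(19) = 19 − 1 = 18.
φ(29) = 29 − 1 = 28.
Since φ is multiplicative, φ(42427) = 6 · 10 · 18 · 28 = 30240.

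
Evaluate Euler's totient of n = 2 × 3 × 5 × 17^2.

2176

φ(8670) = 8670 · (1 − 1/2) · (1 − 1/3) · (1 − 1/5) · (1 − 1/17)
       = 8670 · 128/510 = 2176.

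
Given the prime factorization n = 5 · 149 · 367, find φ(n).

216672

φ(273415) = 273415 · (1 − 1/5) · (1 − 1/149) · (1 − 1/367)
       = 273415 · 216672/273415 = 216672.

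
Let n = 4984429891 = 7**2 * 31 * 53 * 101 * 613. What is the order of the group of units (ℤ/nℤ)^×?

4009824000

φ(4984429891) = 4984429891 · (1 − 1/7) · (1 − 1/31) · (1 − 1/53) · (1 − 1/101) · (1 − 1/613)
       = 4984429891 · 572832000/712061413 = 4009824000.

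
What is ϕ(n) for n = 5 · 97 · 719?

φ(348715) = 348715 · (1 − 1/5) · (1 − 1/97) · (1 − 1/719)
       = 348715 · 275712/348715 = 275712.

275712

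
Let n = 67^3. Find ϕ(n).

296274

φ(67^3) = 67^2·(67−1) = 4489·66 = 296274.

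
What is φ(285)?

144

285 = 3 · 5 · 19.
φ(285) = 285 · (1 − 1/3) · (1 − 1/5) · (1 − 1/19)
       = 285 · 144/285 = 144.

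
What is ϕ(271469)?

271469 = 11 · 23 · 29 · 37.
φ(271469) = 271469 · (1 − 1/11) · (1 − 1/23) · (1 − 1/29) · (1 − 1/37)
       = 271469 · 221760/271469 = 221760.

221760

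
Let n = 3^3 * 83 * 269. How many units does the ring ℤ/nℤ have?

395568

φ(3^3) = 3^2·(3−1) = 9·2 = 18.
φ(83) = 83 − 1 = 82.
φ(269) = 269 − 1 = 268.
Multiply: 18 · 82 · 268 = 395568.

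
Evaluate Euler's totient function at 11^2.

110

φ(121) = 121 · (1 − 1/11)
       = 121 · 10/11 = 110.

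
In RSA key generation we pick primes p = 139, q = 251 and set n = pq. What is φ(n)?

34500

φ(139) = 139 − 1 = 138.
φ(251) = 251 − 1 = 250.
φ(34889) = 138 × 250 = 34500.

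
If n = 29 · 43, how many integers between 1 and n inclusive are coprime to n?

1176

φ(29) = 29 − 1 = 28.
φ(43) = 43 − 1 = 42.
φ(1247) = 28 × 42 = 1176.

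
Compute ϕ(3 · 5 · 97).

φ(3) = 3 − 1 = 2.
φ(5) = 5 − 1 = 4.
φ(97) = 97 − 1 = 96.
Multiply: 2 · 4 · 96 = 768.

768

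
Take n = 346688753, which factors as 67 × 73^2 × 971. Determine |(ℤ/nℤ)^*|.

336489120

φ(346688753) = 346688753 · (1 − 1/67) · (1 − 1/73) · (1 − 1/971)
       = 346688753 · 4609440/4749161 = 336489120.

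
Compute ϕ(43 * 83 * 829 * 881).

φ(43) = 43 − 1 = 42.
φ(83) = 83 − 1 = 82.
φ(829) = 829 − 1 = 828.
φ(881) = 881 − 1 = 880.
Since φ is multiplicative, φ(2606615581) = 42 · 82 · 828 · 880 = 2509436160.

2509436160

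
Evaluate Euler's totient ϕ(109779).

66528

109779 = 3 * 23 * 37 * 43.
φ(3) = 3 − 1 = 2.
φ(23) = 23 − 1 = 22.
φ(37) = 37 − 1 = 36.
φ(43) = 43 − 1 = 42.
Multiply: 2 · 22 · 36 · 42 = 66528.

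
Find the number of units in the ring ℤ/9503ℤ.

9503 = 13 · 17 · 43.
φ(9503) = 9503 · (1 − 1/13) · (1 − 1/17) · (1 − 1/43)
       = 9503 · 8064/9503 = 8064.

8064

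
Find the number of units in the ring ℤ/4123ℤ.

First factor: 4123 = 7 · 19 · 31.
φ(4123) = 4123 · (1 − 1/7) · (1 − 1/19) · (1 − 1/31)
       = 4123 · 3240/4123 = 3240.

3240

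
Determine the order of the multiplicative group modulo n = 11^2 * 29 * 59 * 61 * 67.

φ(846135697) = 846135697 · (1 − 1/11) · (1 − 1/29) · (1 − 1/59) · (1 − 1/61) · (1 − 1/67)
       = 846135697 · 64310400/76921427 = 707414400.

707414400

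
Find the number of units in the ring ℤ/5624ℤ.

Prime factorization: 5624 = 2^3 × 19 × 37.
φ(2^3) = 2^2·(2−1) = 4·1 = 4.
φ(19) = 19 − 1 = 18.
φ(37) = 37 − 1 = 36.
Since φ is multiplicative, φ(5624) = 4 · 18 · 36 = 2592.

2592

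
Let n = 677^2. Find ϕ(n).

457652

φ(677^2) = 677^1·(677−1) = 677·676 = 457652.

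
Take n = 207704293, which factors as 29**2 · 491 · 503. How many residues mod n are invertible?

φ(29^2) = 29^2 − 29^1 = 841 − 29 = 812.
φ(491) = 491 − 1 = 490.
φ(503) = 503 − 1 = 502.
Since φ is multiplicative, φ(207704293) = 812 · 490 · 502 = 199735760.

199735760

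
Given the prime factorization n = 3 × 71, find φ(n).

φ(213) = 213 · (1 − 1/3) · (1 − 1/71)
       = 213 · 140/213 = 140.

140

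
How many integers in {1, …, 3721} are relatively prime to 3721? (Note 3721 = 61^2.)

φ(3721) = 3721 · (1 − 1/61)
       = 3721 · 60/61 = 3660.

3660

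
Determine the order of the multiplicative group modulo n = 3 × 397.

792

φ(3) = 3 − 1 = 2.
φ(397) = 397 − 1 = 396.
φ(1191) = 2 × 396 = 792.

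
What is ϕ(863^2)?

743906

φ(744769) = 744769 · (1 − 1/863)
       = 744769 · 862/863 = 743906.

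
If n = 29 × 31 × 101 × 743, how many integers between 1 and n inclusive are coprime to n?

62328000

φ(67463657) = 67463657 · (1 − 1/29) · (1 − 1/31) · (1 − 1/101) · (1 − 1/743)
       = 67463657 · 62328000/67463657 = 62328000.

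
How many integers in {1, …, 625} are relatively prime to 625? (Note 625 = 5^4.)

φ(625) = 625 · (1 − 1/5)
       = 625 · 4/5 = 500.

500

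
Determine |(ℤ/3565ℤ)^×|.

3565 = 5 · 23 · 31.
φ(5) = 5 − 1 = 4.
φ(23) = 23 − 1 = 22.
φ(31) = 31 − 1 = 30.
Multiply: 4 · 22 · 30 = 2640.

2640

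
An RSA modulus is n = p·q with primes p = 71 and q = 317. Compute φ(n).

22120

For distinct primes, φ(pq) = (p−1)(q−1) = 70 × 316 = 22120.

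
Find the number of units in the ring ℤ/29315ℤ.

19200

Factor 29315: 29315 = 5 * 11 * 13 * 41.
φ(5) = 5 − 1 = 4.
φ(11) = 11 − 1 = 10.
φ(13) = 13 − 1 = 12.
φ(41) = 41 − 1 = 40.
Since φ is multiplicative, φ(29315) = 4 · 10 · 12 · 40 = 19200.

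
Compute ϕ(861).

480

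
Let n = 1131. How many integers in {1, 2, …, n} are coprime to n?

First factor: 1131 = 3 * 13 * 29.
φ(1131) = 1131 · (1 − 1/3) · (1 − 1/13) · (1 − 1/29)
       = 1131 · 672/1131 = 672.

672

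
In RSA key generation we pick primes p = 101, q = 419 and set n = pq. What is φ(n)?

41800

φ(n) = (p − 1)(q − 1) = (101−1)(419−1) = 100·418 = 41800.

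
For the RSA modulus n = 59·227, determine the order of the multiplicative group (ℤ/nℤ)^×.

φ(59) = 59 − 1 = 58.
φ(227) = 227 − 1 = 226.
Multiply: 58 · 226 = 13108.

13108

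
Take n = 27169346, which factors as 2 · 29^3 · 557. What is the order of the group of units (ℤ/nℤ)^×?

13092688

φ(2) = 2 − 1 = 1.
φ(29^3) = 29^3 − 29^2 = 24389 − 841 = 23548.
φ(557) = 557 − 1 = 556.
Since φ is multiplicative, φ(27169346) = 1 · 23548 · 556 = 13092688.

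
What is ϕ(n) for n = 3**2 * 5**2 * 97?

11520

φ(3^2) = 3^1·(3−1) = 3·2 = 6.
φ(5^2) = 5^2 − 5^1 = 25 − 5 = 20.
φ(97) = 97 − 1 = 96.
φ(21825) = 6 × 20 × 96 = 11520.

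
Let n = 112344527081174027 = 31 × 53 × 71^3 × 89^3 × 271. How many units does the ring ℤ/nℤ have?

φ(31) = 31 − 1 = 30.
φ(53) = 53 − 1 = 52.
φ(71^3) = 71^3 − 71^2 = 357911 − 5041 = 352870.
φ(89^3) = 89^2·(89−1) = 7921·88 = 697048.
φ(271) = 271 − 1 = 270.
φ(112344527081174027) = 30 × 52 × 352870 × 697048 × 270 = 103601438452512000.

103601438452512000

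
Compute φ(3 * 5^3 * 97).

19200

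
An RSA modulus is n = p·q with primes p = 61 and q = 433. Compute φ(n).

For distinct primes, φ(pq) = (p−1)(q−1) = 60 × 432 = 25920.

25920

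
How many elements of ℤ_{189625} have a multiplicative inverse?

First factor: 189625 = 5^3 × 37 × 41.
φ(5^3) = 5^3 − 5^2 = 125 − 25 = 100.
φ(37) = 37 − 1 = 36.
φ(41) = 41 − 1 = 40.
Since φ is multiplicative, φ(189625) = 100 · 36 · 40 = 144000.

144000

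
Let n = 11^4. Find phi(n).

φ(14641) = 14641 · (1 − 1/11)
       = 14641 · 10/11 = 13310.

13310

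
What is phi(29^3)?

23548

φ(24389) = 24389 · (1 − 1/29)
       = 24389 · 28/29 = 23548.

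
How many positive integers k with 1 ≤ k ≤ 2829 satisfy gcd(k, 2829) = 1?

Prime factorization: 2829 = 3 × 23 × 41.
φ(3) = 3 − 1 = 2.
φ(23) = 23 − 1 = 22.
φ(41) = 41 − 1 = 40.
φ(2829) = 2 × 22 × 40 = 1760.

1760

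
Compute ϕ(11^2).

110

φ(121) = 121 · (1 − 1/11)
       = 121 · 10/11 = 110.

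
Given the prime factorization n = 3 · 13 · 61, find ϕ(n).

φ(3) = 3 − 1 = 2.
φ(13) = 13 − 1 = 12.
φ(61) = 61 − 1 = 60.
φ(2379) = 2 × 12 × 60 = 1440.

1440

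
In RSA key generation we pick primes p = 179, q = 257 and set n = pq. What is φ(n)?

45568

φ(n) = (p − 1)(q − 1) = (179−1)(257−1) = 178·256 = 45568.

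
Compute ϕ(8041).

6720

8041 = 11 · 17 · 43.
φ(11) = 11 − 1 = 10.
φ(17) = 17 − 1 = 16.
φ(43) = 43 − 1 = 42.
Multiply: 10 · 16 · 42 = 6720.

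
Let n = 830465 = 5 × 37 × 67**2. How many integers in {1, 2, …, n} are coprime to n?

636768

φ(5) = 5 − 1 = 4.
φ(37) = 37 − 1 = 36.
φ(67^2) = 67^1·(67−1) = 67·66 = 4422.
Multiply: 4 · 36 · 4422 = 636768.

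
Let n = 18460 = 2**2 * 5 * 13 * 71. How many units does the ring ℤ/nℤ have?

6720

φ(2^2) = 2^1·(2−1) = 2·1 = 2.
φ(5) = 5 − 1 = 4.
φ(13) = 13 − 1 = 12.
φ(71) = 71 − 1 = 70.
Multiply: 2 · 4 · 12 · 70 = 6720.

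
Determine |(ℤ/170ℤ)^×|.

64

Factor 170: 170 = 2 * 5 * 17.
φ(2) = 2 − 1 = 1.
φ(5) = 5 − 1 = 4.
φ(17) = 17 − 1 = 16.
Since φ is multiplicative, φ(170) = 1 · 4 · 16 = 64.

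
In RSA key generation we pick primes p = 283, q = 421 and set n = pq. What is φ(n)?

118440

φ(n) = (p − 1)(q − 1) = (283−1)(421−1) = 282·420 = 118440.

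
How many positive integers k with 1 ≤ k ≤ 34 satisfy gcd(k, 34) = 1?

First factor: 34 = 2 · 17.
φ(34) = 34 · (1 − 1/2) · (1 − 1/17)
       = 34 · 16/34 = 16.

16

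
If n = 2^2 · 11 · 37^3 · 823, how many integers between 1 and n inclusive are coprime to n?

φ(2^2) = 2^2 − 2^1 = 4 − 2 = 2.
φ(11) = 11 − 1 = 10.
φ(37^3) = 37^2·(37−1) = 1369·36 = 49284.
φ(823) = 823 − 1 = 822.
Multiply: 2 · 10 · 49284 · 822 = 810228960.

810228960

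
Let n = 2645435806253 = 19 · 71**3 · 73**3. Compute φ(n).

φ(19) = 19 − 1 = 18.
φ(71^3) = 71^3 − 71^2 = 357911 − 5041 = 352870.
φ(73^3) = 73^3 − 73^2 = 389017 − 5329 = 383688.
Since φ is multiplicative, φ(2645435806253) = 18 · 352870 · 383688 = 2437055722080.

2437055722080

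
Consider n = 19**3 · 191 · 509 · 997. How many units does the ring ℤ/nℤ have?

624678212160

φ(19^3) = 19^3 − 19^2 = 6859 − 361 = 6498.
φ(191) = 191 − 1 = 190.
φ(509) = 509 − 1 = 508.
φ(997) = 997 − 1 = 996.
φ(664824645637) = 6498 × 190 × 508 × 996 = 624678212160.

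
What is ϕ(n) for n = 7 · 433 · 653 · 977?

1649424384

φ(1933720411) = 1933720411 · (1 − 1/7) · (1 − 1/433) · (1 − 1/653) · (1 − 1/977)
       = 1933720411 · 1649424384/1933720411 = 1649424384.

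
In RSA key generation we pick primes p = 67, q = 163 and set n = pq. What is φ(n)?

For distinct primes, φ(pq) = (p−1)(q−1) = 66 × 162 = 10692.

10692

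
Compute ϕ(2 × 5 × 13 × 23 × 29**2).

857472

φ(2514590) = 2514590 · (1 − 1/2) · (1 − 1/5) · (1 − 1/13) · (1 − 1/23) · (1 − 1/29)
       = 2514590 · 29568/86710 = 857472.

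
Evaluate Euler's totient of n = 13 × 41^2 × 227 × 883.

3922853760

φ(4380237173) = 4380237173 · (1 − 1/13) · (1 − 1/41) · (1 − 1/227) · (1 − 1/883)
       = 4380237173 · 95679360/106835053 = 3922853760.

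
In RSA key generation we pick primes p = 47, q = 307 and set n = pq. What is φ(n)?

φ(pq) = (p−1)(q−1) = 46 · 306 = 14076.

14076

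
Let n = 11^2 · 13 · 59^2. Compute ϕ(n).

φ(5475613) = 5475613 · (1 − 1/11) · (1 − 1/13) · (1 − 1/59)
       = 5475613 · 6960/8437 = 4517040.

4517040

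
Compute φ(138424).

58080

First factor: 138424 = 2^3 * 11^3 * 13.
φ(138424) = 138424 · (1 − 1/2) · (1 − 1/11) · (1 − 1/13)
       = 138424 · 120/286 = 58080.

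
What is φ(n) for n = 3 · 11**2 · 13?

2640

φ(3) = 3 − 1 = 2.
φ(11^2) = 11^1·(11−1) = 11·10 = 110.
φ(13) = 13 − 1 = 12.
φ(4719) = 2 × 110 × 12 = 2640.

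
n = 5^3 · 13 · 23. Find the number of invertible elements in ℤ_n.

φ(37375) = 37375 · (1 − 1/5) · (1 − 1/13) · (1 − 1/23)
       = 37375 · 1056/1495 = 26400.

26400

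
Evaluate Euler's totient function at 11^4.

φ(11^4) = 11^4 − 11^3 = 14641 − 1331 = 13310.

13310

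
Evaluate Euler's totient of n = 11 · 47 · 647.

297160

φ(334499) = 334499 · (1 − 1/11) · (1 − 1/47) · (1 − 1/647)
       = 334499 · 297160/334499 = 297160.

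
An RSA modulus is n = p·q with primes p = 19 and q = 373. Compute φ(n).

For distinct primes, φ(pq) = (p−1)(q−1) = 18 × 372 = 6696.

6696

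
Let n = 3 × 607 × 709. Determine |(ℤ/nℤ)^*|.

858096

φ(3) = 3 − 1 = 2.
φ(607) = 607 − 1 = 606.
φ(709) = 709 − 1 = 708.
Since φ is multiplicative, φ(1291089) = 2 · 606 · 708 = 858096.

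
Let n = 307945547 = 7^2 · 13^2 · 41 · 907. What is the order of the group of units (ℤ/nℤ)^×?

φ(7^2) = 7^2 − 7^1 = 49 − 7 = 42.
φ(13^2) = 13^2 − 13^1 = 169 − 13 = 156.
φ(41) = 41 − 1 = 40.
φ(907) = 907 − 1 = 906.
φ(307945547) = 42 × 156 × 40 × 906 = 237444480.

237444480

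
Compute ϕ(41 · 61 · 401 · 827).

792960000

φ(829399127) = 829399127 · (1 − 1/41) · (1 − 1/61) · (1 − 1/401) · (1 − 1/827)
       = 829399127 · 792960000/829399127 = 792960000.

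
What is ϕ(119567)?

Prime factorization: 119567 = 7 · 19 · 29 · 31.
φ(7) = 7 − 1 = 6.
φ(19) = 19 − 1 = 18.
φ(29) = 29 − 1 = 28.
φ(31) = 31 − 1 = 30.
φ(119567) = 6 × 18 × 28 × 30 = 90720.

90720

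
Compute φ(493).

448

493 = 17 · 29.
φ(493) = 493 · (1 − 1/17) · (1 − 1/29)
       = 493 · 448/493 = 448.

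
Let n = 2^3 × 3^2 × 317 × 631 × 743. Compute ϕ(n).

φ(2^3) = 2^3 − 2^2 = 8 − 4 = 4.
φ(3^2) = 3^1·(3−1) = 3·2 = 6.
φ(317) = 317 − 1 = 316.
φ(631) = 631 − 1 = 630.
φ(743) = 743 − 1 = 742.
Since φ is multiplicative, φ(10700644392) = 4 · 6 · 316 · 630 · 742 = 3545216640.

3545216640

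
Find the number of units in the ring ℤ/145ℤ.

112

First factor: 145 = 5 · 29.
φ(5) = 5 − 1 = 4.
φ(29) = 29 − 1 = 28.
Since φ is multiplicative, φ(145) = 4 · 28 = 112.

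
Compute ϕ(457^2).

φ(208849) = 208849 · (1 − 1/457)
       = 208849 · 456/457 = 208392.

208392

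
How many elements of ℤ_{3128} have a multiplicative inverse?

First factor: 3128 = 2^3 * 17 * 23.
φ(3128) = 3128 · (1 − 1/2) · (1 − 1/17) · (1 − 1/23)
       = 3128 · 352/782 = 1408.

1408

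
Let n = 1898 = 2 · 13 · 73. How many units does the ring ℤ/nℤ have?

φ(1898) = 1898 · (1 − 1/2) · (1 − 1/13) · (1 − 1/73)
       = 1898 · 864/1898 = 864.

864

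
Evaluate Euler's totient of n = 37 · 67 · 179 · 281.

118419840

φ(37) = 37 − 1 = 36.
φ(67) = 67 − 1 = 66.
φ(179) = 179 − 1 = 178.
φ(281) = 281 − 1 = 280.
Since φ is multiplicative, φ(124691221) = 36 · 66 · 178 · 280 = 118419840.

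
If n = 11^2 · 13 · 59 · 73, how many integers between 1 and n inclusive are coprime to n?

5512320

φ(6774911) = 6774911 · (1 − 1/11) · (1 − 1/13) · (1 − 1/59) · (1 − 1/73)
       = 6774911 · 501120/615901 = 5512320.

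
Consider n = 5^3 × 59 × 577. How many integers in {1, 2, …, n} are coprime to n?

3340800

φ(5^3) = 5^3 − 5^2 = 125 − 25 = 100.
φ(59) = 59 − 1 = 58.
φ(577) = 577 − 1 = 576.
Multiply: 100 · 58 · 576 = 3340800.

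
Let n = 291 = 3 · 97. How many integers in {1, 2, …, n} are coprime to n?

φ(3) = 3 − 1 = 2.
φ(97) = 97 − 1 = 96.
Multiply: 2 · 96 = 192.

192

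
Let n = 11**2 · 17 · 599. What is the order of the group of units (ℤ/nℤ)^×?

φ(1232143) = 1232143 · (1 − 1/11) · (1 − 1/17) · (1 − 1/599)
       = 1232143 · 95680/112013 = 1052480.

1052480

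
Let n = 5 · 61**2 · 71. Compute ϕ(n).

1024800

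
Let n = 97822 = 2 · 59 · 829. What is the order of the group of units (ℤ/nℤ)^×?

48024

φ(97822) = 97822 · (1 − 1/2) · (1 − 1/59) · (1 − 1/829)
       = 97822 · 48024/97822 = 48024.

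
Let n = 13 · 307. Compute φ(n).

3672

φ(13) = 13 − 1 = 12.
φ(307) = 307 − 1 = 306.
Multiply: 12 · 306 = 3672.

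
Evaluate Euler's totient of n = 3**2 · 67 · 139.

54648

φ(83817) = 83817 · (1 − 1/3) · (1 − 1/67) · (1 − 1/139)
       = 83817 · 18216/27939 = 54648.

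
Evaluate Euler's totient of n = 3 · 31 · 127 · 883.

φ(3) = 3 − 1 = 2.
φ(31) = 31 − 1 = 30.
φ(127) = 127 − 1 = 126.
φ(883) = 883 − 1 = 882.
Since φ is multiplicative, φ(10429113) = 2 · 30 · 126 · 882 = 6667920.

6667920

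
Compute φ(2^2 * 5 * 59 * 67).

30624

φ(79060) = 79060 · (1 − 1/2) · (1 − 1/5) · (1 − 1/59) · (1 − 1/67)
       = 79060 · 15312/39530 = 30624.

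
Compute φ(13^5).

φ(371293) = 371293 · (1 − 1/13)
       = 371293 · 12/13 = 342732.

342732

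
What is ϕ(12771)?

Prime factorization: 12771 = 3**3 × 11 × 43.
φ(3^3) = 3^3 − 3^2 = 27 − 9 = 18.
φ(11) = 11 − 1 = 10.
φ(43) = 43 − 1 = 42.
Since φ is multiplicative, φ(12771) = 18 · 10 · 42 = 7560.

7560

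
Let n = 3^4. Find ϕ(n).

φ(81) = 81 · (1 − 1/3)
       = 81 · 2/3 = 54.

54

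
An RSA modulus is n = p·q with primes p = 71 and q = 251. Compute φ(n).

φ(n) = (p − 1)(q − 1) = (71−1)(251−1) = 70·250 = 17500.

17500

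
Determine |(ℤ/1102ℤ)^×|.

First factor: 1102 = 2 × 19 × 29.
φ(1102) = 1102 · (1 − 1/2) · (1 − 1/19) · (1 − 1/29)
       = 1102 · 504/1102 = 504.

504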